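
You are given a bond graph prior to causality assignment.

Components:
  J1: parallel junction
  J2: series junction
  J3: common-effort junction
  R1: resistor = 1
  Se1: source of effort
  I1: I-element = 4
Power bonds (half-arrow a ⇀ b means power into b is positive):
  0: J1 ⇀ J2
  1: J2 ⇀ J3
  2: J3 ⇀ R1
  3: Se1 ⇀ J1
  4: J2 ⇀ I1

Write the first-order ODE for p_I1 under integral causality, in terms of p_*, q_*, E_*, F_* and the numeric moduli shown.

dp_I1/dt = E_Se1 - p_I1/4

b3 stroke→J1  (Se1: effort source, stroke at far end)
b0 stroke→J2  (J1: bond 3 brought effort, rest push out)
b4 stroke→I1  (prefer integral on I1)
b1 stroke→J2  (J2: bond 4 brought flow, rest push out)
b2 stroke→J3  (closing 0-jn rule on J3)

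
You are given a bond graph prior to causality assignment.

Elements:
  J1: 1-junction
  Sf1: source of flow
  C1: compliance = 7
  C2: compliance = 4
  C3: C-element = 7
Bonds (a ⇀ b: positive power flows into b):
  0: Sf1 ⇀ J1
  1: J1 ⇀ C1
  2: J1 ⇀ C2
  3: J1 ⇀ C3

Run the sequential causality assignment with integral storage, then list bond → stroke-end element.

#0 |Sf1
#1 |J1
#2 |J1
#3 |J1

bond 0 stroke at Sf1  (source Sf1 imposes f)
bond 1 stroke at J1  (1-jn J1 has f-setter on 0)
bond 2 stroke at J1  (J1 flow already set via bond 0)
bond 3 stroke at J1  (J1: bond 0 brought flow, rest push out)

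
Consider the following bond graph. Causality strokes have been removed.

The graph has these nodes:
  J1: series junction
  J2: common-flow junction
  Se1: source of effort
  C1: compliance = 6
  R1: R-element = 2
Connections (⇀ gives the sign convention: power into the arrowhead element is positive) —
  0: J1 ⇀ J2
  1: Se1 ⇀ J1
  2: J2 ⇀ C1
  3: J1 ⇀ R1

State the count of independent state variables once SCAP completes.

1  (C1 all integral)

b1 stroke→J1  (Se1 fixes effort; stroke away)
b2 stroke→J2  (C1 integral (e out))
b0 stroke→J1  (closing 1-jn rule on J2)
b3 stroke→R1  (closing 1-jn rule on J1)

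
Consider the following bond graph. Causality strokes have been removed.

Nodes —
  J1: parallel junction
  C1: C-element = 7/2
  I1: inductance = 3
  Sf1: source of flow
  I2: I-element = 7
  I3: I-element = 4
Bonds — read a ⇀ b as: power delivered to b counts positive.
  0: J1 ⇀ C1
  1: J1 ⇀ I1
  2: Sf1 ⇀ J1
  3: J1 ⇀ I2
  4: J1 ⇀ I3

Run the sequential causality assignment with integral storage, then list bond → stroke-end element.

β2 |Sf1  (Sf1: flow source, stroke at near end)
β0 |J1  (C1 outputs effort q/C1)
β1 |I1  (0-jn J1 has e-setter on 0)
β3 |I2  (J1 effort already set via bond 0)
β4 |I3  (0-jn J1 has e-setter on 0)

bond 0 stroke→J1
bond 1 stroke→I1
bond 2 stroke→Sf1
bond 3 stroke→I2
bond 4 stroke→I3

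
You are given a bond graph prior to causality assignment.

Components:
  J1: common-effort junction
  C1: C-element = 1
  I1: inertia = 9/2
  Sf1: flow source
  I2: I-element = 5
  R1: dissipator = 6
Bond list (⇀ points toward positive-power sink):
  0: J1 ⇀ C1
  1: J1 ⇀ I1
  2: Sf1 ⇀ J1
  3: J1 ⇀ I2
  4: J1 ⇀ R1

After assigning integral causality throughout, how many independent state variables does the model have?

3  (C1, I1, I2 all integral)

#2 stroke at Sf1  (Sf1 fixes flow; stroke at Sf1)
#0 stroke at J1  (C1 integral (e out))
#1 stroke at I1  (J1 effort already set via bond 0)
#3 stroke at I2  (J1 effort already set via bond 0)
#4 stroke at R1  (J1: bond 0 brought effort, rest push out)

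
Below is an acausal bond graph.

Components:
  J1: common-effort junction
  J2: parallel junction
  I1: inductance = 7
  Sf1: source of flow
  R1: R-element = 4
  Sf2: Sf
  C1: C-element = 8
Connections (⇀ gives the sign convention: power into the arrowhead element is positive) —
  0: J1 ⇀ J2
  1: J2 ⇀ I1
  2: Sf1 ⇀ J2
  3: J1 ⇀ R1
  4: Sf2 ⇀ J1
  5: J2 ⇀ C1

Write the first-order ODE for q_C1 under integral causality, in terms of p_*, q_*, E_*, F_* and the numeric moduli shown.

dq_C1/dt = F_Sf1 + F_Sf2 - p_I1/7 - q_C1/32

bond 2 stroke at Sf1  (Sf1 (Sf) sets flow on bond)
bond 4 stroke at Sf2  (source Sf2 imposes f)
bond 1 stroke at I1  (I1 outputs flow p/I1)
bond 5 stroke at J2  (C1: C, integral causality)
bond 0 stroke at J1  (0-jn J2 has e-setter on 5)
bond 3 stroke at R1  (J1: bond 0 brought effort, rest push out)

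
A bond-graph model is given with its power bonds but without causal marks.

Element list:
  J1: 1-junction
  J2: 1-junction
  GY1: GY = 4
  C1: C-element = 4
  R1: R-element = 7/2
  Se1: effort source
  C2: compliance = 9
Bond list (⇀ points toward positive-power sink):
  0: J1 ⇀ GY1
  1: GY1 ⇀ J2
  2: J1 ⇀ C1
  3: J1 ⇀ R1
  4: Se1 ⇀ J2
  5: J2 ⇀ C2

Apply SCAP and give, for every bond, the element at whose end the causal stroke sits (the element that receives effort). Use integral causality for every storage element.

β0 stroke→GY1
β1 stroke→GY1
β2 stroke→J1
β3 stroke→J1
β4 stroke→J2
β5 stroke→J2

b4 →J2  (Se1 fixes effort; stroke away)
b2 →J1  (C1 integral (e out))
b5 →J2  (C2 outputs effort q/C2)
b1 →GY1  (only one flow-in slot at J2)
b0 →GY1  (through GY1, causality inverts; strokes same side of GY1)
b3 →J1  (J1: bond 0 brought flow, rest push out)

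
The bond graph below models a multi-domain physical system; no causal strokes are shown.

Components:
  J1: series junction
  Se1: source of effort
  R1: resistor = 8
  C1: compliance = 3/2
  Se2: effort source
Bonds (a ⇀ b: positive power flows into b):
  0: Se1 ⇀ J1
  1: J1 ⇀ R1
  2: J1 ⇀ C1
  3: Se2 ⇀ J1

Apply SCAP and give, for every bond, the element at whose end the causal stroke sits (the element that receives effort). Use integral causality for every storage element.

#0 →J1  (Se1 fixes effort; stroke away)
#3 →J1  (Se2: effort source, stroke at far end)
#2 →J1  (C1 integral (e out))
#1 →R1  (J1: last free bond brings flow in)

#0 |J1
#1 |R1
#2 |J1
#3 |J1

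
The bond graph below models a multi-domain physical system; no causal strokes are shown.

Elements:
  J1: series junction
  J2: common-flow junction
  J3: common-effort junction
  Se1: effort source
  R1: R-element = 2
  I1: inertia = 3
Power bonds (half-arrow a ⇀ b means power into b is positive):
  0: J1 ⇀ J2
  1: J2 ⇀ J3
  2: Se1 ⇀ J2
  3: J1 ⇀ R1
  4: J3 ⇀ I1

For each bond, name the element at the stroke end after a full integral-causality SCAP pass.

bond 2 stroke at J2  (Se1 (Se) sets effort on bond)
bond 4 stroke at I1  (I1 outputs flow p/I1)
bond 1 stroke at J3  (J3 needs exactly one e-in)
bond 0 stroke at J2  (1-jn J2 has f-setter on 1)
bond 3 stroke at J1  (common-f at J1 fixed by 0)

b0 stroke at J2
b1 stroke at J3
b2 stroke at J2
b3 stroke at J1
b4 stroke at I1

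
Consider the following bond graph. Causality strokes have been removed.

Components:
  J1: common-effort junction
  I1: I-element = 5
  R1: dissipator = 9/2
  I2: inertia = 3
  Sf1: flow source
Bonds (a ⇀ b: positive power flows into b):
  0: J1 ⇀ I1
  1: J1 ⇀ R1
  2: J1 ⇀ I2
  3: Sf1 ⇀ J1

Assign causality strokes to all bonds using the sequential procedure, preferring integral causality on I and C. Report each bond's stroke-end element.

#3 →Sf1  (Sf1: flow source, stroke at near end)
#0 →I1  (prefer integral on I1)
#2 →I2  (I2 outputs flow p/I2)
#1 →J1  (J1: last free bond brings effort in)

bond 0 →I1
bond 1 →J1
bond 2 →I2
bond 3 →Sf1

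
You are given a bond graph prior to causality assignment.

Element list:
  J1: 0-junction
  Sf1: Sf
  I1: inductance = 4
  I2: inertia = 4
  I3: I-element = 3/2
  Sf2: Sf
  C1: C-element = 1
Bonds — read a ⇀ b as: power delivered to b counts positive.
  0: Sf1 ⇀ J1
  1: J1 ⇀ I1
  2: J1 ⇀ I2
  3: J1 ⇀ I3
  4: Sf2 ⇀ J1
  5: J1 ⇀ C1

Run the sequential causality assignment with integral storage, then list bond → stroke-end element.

b0 stroke at Sf1  (Sf1: flow source, stroke at near end)
b4 stroke at Sf2  (Sf2 fixes flow; stroke at Sf2)
b1 stroke at I1  (I1 outputs flow p/I1)
b2 stroke at I2  (I2 outputs flow p/I2)
b3 stroke at I3  (I3: I, integral causality)
b5 stroke at J1  (closing 0-jn rule on J1)

β0 stroke→Sf1
β1 stroke→I1
β2 stroke→I2
β3 stroke→I3
β4 stroke→Sf2
β5 stroke→J1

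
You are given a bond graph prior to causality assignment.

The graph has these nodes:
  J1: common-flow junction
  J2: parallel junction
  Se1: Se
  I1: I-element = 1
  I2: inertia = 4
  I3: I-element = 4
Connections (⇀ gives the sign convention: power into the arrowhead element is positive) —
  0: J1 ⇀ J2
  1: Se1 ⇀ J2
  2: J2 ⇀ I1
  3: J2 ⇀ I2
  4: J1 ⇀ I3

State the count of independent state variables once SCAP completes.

3  (I1, I2, I3 all integral)

#1 stroke→J2  (source Se1 imposes e)
#0 stroke→J1  (J2: bond 1 brought effort, rest push out)
#2 stroke→I1  (common-e at J2 fixed by 1)
#3 stroke→I2  (J2 effort already set via bond 1)
#4 stroke→I3  (J1 needs exactly one f-in)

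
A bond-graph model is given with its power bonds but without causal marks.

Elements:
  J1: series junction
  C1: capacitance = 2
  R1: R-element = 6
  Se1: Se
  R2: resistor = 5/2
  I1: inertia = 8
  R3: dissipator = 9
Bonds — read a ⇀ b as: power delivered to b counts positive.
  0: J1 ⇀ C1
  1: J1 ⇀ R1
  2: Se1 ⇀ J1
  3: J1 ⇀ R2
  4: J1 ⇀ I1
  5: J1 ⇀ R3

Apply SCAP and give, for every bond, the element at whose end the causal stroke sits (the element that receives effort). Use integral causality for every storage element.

bond 2 stroke→J1  (Se1: effort source, stroke at far end)
bond 0 stroke→J1  (prefer integral on C1)
bond 4 stroke→I1  (I1 integral (f out))
bond 1 stroke→J1  (common-f at J1 fixed by 4)
bond 3 stroke→J1  (J1: bond 4 brought flow, rest push out)
bond 5 stroke→J1  (common-f at J1 fixed by 4)

#0 stroke→J1
#1 stroke→J1
#2 stroke→J1
#3 stroke→J1
#4 stroke→I1
#5 stroke→J1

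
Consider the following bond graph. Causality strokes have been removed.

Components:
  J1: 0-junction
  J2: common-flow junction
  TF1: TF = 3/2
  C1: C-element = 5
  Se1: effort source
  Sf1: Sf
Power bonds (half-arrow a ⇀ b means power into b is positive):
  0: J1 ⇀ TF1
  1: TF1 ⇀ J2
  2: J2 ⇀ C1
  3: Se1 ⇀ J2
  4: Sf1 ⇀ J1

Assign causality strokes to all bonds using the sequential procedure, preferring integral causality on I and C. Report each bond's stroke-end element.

#3 →J2  (Se1: effort source, stroke at far end)
#4 →Sf1  (source Sf1 imposes f)
#0 →J1  (only one effort-in slot at J1)
#1 →TF1  (TF TF1: opposite of bond 0)
#2 →J2  (common-f at J2 fixed by 1)

#0 |J1
#1 |TF1
#2 |J2
#3 |J2
#4 |Sf1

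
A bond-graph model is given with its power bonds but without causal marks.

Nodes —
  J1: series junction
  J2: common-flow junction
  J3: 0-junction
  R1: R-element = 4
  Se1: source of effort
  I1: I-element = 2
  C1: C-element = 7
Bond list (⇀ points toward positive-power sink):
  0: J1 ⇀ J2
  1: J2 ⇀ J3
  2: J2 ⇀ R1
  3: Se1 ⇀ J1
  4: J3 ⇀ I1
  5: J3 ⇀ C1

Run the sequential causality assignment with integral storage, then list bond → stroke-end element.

β3 →J1  (source Se1 imposes e)
β0 →J2  (J1: last free bond brings flow in)
β4 →I1  (I1 outputs flow p/I1)
β5 →J3  (prefer integral on C1)
β1 →J2  (J3: bond 5 brought effort, rest push out)
β2 →R1  (only one flow-in slot at J2)

b0 stroke→J2
b1 stroke→J2
b2 stroke→R1
b3 stroke→J1
b4 stroke→I1
b5 stroke→J3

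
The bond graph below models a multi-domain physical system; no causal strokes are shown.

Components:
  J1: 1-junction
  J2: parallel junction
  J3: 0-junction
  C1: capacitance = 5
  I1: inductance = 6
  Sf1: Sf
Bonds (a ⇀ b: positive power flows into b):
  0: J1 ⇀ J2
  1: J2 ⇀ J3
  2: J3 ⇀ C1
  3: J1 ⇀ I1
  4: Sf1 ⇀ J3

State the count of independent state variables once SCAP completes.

b4 stroke→Sf1  (Sf1 (Sf) sets flow on bond)
b2 stroke→J3  (C1 outputs effort q/C1)
b1 stroke→J2  (J3 effort already set via bond 2)
b0 stroke→J1  (0-jn J2 has e-setter on 1)
b3 stroke→I1  (only one flow-in slot at J1)

2  (C1, I1 all integral)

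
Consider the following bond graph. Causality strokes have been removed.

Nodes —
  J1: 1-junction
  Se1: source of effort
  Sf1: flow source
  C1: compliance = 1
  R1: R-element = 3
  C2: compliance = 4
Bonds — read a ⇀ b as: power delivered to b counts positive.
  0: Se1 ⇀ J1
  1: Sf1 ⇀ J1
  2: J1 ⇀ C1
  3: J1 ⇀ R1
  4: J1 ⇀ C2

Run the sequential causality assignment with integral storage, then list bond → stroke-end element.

#0 stroke→J1  (source Se1 imposes e)
#1 stroke→Sf1  (Sf1: flow source, stroke at near end)
#2 stroke→J1  (common-f at J1 fixed by 1)
#3 stroke→J1  (1-jn J1 has f-setter on 1)
#4 stroke→J1  (1-jn J1 has f-setter on 1)

b0 |J1
b1 |Sf1
b2 |J1
b3 |J1
b4 |J1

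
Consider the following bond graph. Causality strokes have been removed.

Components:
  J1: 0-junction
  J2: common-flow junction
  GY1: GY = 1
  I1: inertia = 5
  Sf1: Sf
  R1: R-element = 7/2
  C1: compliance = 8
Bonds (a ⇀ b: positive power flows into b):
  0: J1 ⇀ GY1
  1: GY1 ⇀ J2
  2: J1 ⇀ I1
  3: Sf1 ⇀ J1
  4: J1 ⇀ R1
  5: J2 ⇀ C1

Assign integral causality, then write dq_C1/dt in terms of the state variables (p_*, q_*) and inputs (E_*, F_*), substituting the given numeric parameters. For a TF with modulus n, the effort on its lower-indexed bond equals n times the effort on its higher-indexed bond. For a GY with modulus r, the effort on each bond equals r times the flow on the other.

#3 stroke at Sf1  (source Sf1 imposes f)
#2 stroke at I1  (I1: I, integral causality)
#5 stroke at J2  (C1 integral (e out))
#1 stroke at GY1  (closing 1-jn rule on J2)
#0 stroke at GY1  (GY1: gyrator matches bond 1)
#4 stroke at J1  (closing 0-jn rule on J1)

dq_C1/dt = 7*F_Sf1/2 - 7*p_I1/10 - 7*q_C1/16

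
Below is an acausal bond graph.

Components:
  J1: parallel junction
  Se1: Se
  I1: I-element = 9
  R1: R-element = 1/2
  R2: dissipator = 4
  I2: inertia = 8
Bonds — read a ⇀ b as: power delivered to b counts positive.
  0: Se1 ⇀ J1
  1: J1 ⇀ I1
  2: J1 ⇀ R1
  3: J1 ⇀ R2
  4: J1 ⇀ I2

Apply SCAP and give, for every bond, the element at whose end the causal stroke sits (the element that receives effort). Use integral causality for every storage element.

bond 0 →J1  (Se1 (Se) sets effort on bond)
bond 1 →I1  (0-jn J1 has e-setter on 0)
bond 2 →R1  (J1 effort already set via bond 0)
bond 3 →R2  (J1: bond 0 brought effort, rest push out)
bond 4 →I2  (J1 effort already set via bond 0)

b0 stroke at J1
b1 stroke at I1
b2 stroke at R1
b3 stroke at R2
b4 stroke at I2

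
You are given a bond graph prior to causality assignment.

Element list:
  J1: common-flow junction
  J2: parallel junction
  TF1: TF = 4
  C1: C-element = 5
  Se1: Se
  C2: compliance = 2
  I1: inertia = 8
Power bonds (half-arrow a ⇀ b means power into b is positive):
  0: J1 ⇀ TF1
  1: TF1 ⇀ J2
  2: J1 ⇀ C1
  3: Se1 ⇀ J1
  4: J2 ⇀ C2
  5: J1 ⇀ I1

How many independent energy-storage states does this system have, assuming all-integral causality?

3  (C1, C2, I1 all integral)

b3 stroke at J1  (source Se1 imposes e)
b2 stroke at J1  (C1: C, integral causality)
b4 stroke at J2  (C2 outputs effort q/C2)
b1 stroke at TF1  (0-jn J2 has e-setter on 4)
b0 stroke at J1  (TF TF1: opposite of bond 1)
b5 stroke at I1  (only one flow-in slot at J1)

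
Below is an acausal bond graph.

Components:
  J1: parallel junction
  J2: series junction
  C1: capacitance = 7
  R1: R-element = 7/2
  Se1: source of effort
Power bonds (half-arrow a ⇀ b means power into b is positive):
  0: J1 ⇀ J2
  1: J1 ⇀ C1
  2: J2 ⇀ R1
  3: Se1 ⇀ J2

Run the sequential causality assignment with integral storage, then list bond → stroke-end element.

#0 stroke at J2
#1 stroke at J1
#2 stroke at R1
#3 stroke at J2

β3 |J2  (Se1 (Se) sets effort on bond)
β1 |J1  (C1: C, integral causality)
β0 |J2  (J1 effort already set via bond 1)
β2 |R1  (J2 needs exactly one f-in)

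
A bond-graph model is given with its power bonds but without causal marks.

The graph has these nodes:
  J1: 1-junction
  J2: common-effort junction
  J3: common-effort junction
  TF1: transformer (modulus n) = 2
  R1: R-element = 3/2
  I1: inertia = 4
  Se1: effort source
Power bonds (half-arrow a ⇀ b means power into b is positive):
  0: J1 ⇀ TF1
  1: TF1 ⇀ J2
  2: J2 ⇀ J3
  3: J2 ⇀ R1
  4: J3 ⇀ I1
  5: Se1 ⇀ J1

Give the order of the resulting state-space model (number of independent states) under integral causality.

1  (I1 all integral)

bond 5 |J1  (Se1 fixes effort; stroke away)
bond 0 |TF1  (J1 needs exactly one f-in)
bond 1 |J2  (TF TF1: opposite of bond 0)
bond 2 |J3  (J2 effort already set via bond 1)
bond 3 |R1  (J2: bond 1 brought effort, rest push out)
bond 4 |I1  (0-jn J3 has e-setter on 2)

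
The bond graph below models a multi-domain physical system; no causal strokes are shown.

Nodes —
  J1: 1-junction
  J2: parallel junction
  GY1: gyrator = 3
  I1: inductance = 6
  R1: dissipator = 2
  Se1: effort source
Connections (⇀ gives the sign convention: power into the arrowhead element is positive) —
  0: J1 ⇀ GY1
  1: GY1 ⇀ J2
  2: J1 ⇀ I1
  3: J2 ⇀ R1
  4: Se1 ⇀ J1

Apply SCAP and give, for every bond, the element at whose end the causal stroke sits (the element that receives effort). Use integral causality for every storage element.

#4 |J1  (source Se1 imposes e)
#2 |I1  (prefer integral on I1)
#0 |J1  (1-jn J1 has f-setter on 2)
#1 |J2  (GY1 both-in/both-out from 0)
#3 |R1  (common-e at J2 fixed by 1)

#0 |J1
#1 |J2
#2 |I1
#3 |R1
#4 |J1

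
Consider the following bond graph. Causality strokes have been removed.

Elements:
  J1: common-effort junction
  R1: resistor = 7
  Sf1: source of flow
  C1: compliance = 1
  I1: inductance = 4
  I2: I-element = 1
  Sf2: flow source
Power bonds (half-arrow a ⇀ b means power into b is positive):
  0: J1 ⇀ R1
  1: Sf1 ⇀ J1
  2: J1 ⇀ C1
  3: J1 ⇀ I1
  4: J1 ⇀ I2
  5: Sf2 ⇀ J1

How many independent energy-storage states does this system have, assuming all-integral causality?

3  (C1, I1, I2 all integral)

bond 1 →Sf1  (Sf1: flow source, stroke at near end)
bond 5 →Sf2  (source Sf2 imposes f)
bond 2 →J1  (C1: C, integral causality)
bond 0 →R1  (J1 effort already set via bond 2)
bond 3 →I1  (J1: bond 2 brought effort, rest push out)
bond 4 →I2  (J1 effort already set via bond 2)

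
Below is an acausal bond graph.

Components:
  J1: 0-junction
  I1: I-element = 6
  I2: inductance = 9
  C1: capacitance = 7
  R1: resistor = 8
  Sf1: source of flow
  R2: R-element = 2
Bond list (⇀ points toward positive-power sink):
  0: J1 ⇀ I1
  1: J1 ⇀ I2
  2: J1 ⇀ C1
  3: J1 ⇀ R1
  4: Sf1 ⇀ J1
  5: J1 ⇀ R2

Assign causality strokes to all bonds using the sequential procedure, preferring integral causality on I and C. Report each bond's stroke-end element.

β0 stroke at I1
β1 stroke at I2
β2 stroke at J1
β3 stroke at R1
β4 stroke at Sf1
β5 stroke at R2

#4 →Sf1  (Sf1 (Sf) sets flow on bond)
#0 →I1  (I1 integral (f out))
#1 →I2  (I2 integral (f out))
#2 →J1  (prefer integral on C1)
#3 →R1  (common-e at J1 fixed by 2)
#5 →R2  (common-e at J1 fixed by 2)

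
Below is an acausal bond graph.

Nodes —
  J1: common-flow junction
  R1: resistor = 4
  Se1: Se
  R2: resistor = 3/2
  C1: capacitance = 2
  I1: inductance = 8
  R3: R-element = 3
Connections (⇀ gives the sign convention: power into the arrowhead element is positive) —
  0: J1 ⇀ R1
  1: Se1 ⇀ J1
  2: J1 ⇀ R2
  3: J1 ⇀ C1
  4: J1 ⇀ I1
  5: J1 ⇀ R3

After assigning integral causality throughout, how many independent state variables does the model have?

b1 |J1  (Se1 fixes effort; stroke away)
b3 |J1  (C1: C, integral causality)
b4 |I1  (I1 outputs flow p/I1)
b0 |J1  (J1: bond 4 brought flow, rest push out)
b2 |J1  (J1: bond 4 brought flow, rest push out)
b5 |J1  (J1 flow already set via bond 4)

2  (C1, I1 all integral)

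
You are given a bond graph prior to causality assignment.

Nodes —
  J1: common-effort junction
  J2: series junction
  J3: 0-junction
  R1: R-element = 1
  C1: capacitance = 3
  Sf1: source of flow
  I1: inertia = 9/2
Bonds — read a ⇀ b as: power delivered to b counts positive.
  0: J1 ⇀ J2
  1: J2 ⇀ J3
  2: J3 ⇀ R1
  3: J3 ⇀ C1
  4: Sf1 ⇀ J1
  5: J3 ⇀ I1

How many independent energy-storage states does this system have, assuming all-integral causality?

2  (C1, I1 all integral)

bond 4 |Sf1  (Sf1: flow source, stroke at near end)
bond 0 |J1  (J1 needs exactly one e-in)
bond 1 |J2  (J2: bond 0 brought flow, rest push out)
bond 3 |J3  (C1 outputs effort q/C1)
bond 2 |R1  (J3 effort already set via bond 3)
bond 5 |I1  (J3: bond 3 brought effort, rest push out)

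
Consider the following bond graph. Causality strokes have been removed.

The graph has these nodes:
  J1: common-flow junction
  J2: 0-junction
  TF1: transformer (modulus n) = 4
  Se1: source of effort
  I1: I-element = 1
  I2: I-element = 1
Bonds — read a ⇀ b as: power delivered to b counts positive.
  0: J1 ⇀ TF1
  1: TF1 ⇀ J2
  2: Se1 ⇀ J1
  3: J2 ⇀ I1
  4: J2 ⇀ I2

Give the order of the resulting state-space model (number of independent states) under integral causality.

2  (I1, I2 all integral)

β2 →J1  (source Se1 imposes e)
β0 →TF1  (J1: last free bond brings flow in)
β1 →J2  (through TF1, causality passes straight; one stroke at TF1)
β3 →I1  (common-e at J2 fixed by 1)
β4 →I2  (J2: bond 1 brought effort, rest push out)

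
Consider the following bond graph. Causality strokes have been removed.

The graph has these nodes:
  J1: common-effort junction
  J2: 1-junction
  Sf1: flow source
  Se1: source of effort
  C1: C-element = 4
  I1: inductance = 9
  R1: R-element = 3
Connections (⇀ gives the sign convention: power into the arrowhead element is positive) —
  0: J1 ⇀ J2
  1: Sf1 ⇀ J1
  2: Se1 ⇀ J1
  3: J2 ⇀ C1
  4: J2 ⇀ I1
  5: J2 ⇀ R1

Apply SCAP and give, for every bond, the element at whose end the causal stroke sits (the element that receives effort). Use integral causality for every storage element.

bond 0 stroke at J2
bond 1 stroke at Sf1
bond 2 stroke at J1
bond 3 stroke at J2
bond 4 stroke at I1
bond 5 stroke at J2

bond 1 stroke at Sf1  (Sf1 fixes flow; stroke at Sf1)
bond 2 stroke at J1  (Se1: effort source, stroke at far end)
bond 0 stroke at J2  (0-jn J1 has e-setter on 2)
bond 3 stroke at J2  (prefer integral on C1)
bond 4 stroke at I1  (I1 outputs flow p/I1)
bond 5 stroke at J2  (J2 flow already set via bond 4)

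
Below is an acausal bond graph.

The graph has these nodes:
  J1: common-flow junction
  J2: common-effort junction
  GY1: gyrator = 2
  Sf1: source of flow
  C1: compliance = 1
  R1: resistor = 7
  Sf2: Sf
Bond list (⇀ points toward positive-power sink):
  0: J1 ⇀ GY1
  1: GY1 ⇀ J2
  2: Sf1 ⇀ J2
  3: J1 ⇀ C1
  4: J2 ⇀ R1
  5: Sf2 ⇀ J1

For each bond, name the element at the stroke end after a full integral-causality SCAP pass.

bond 0 |J1
bond 1 |J2
bond 2 |Sf1
bond 3 |J1
bond 4 |R1
bond 5 |Sf2

β2 |Sf1  (source Sf1 imposes f)
β5 |Sf2  (Sf2 fixes flow; stroke at Sf2)
β0 |J1  (common-f at J1 fixed by 5)
β3 |J1  (J1: bond 5 brought flow, rest push out)
β1 |J2  (GY GY1: same side as bond 0)
β4 |R1  (common-e at J2 fixed by 1)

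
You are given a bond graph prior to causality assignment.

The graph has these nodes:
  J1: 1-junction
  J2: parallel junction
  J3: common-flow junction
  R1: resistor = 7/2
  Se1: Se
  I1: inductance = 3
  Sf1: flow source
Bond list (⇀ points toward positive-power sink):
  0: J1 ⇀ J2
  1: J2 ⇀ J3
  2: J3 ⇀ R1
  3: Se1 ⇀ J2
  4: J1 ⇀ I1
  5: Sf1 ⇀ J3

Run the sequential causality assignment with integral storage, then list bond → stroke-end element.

β3 stroke→J2  (Se1: effort source, stroke at far end)
β5 stroke→Sf1  (Sf1 fixes flow; stroke at Sf1)
β0 stroke→J1  (common-e at J2 fixed by 3)
β1 stroke→J3  (J2 effort already set via bond 3)
β2 stroke→J3  (J3: bond 5 brought flow, rest push out)
β4 stroke→I1  (closing 1-jn rule on J1)

b0 |J1
b1 |J3
b2 |J3
b3 |J2
b4 |I1
b5 |Sf1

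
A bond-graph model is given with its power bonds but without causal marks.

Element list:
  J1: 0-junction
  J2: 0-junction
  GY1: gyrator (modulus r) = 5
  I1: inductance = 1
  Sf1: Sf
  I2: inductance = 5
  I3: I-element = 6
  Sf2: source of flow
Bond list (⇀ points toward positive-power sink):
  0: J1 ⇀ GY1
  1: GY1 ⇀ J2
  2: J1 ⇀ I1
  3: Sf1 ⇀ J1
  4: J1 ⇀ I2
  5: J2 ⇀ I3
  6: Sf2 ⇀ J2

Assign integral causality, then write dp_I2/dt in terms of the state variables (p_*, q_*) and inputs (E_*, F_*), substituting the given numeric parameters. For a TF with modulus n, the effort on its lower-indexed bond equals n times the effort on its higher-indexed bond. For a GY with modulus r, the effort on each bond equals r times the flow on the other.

b3 stroke→Sf1  (Sf1 (Sf) sets flow on bond)
b6 stroke→Sf2  (Sf2 fixes flow; stroke at Sf2)
b2 stroke→I1  (I1 outputs flow p/I1)
b4 stroke→I2  (I2 integral (f out))
b0 stroke→J1  (J1 needs exactly one e-in)
b1 stroke→J2  (GY GY1: same side as bond 0)
b5 stroke→I3  (common-e at J2 fixed by 1)

dp_I2/dt = -5*F_Sf2 + 5*p_I3/6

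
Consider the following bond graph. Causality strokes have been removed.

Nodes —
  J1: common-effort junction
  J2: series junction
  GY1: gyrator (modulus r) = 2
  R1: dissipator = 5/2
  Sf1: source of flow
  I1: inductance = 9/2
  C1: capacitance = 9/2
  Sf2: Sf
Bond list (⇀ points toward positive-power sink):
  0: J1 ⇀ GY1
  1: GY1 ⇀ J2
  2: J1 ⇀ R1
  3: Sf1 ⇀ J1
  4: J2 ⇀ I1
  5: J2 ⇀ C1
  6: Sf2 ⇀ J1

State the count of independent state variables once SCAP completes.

#3 stroke at Sf1  (Sf1: flow source, stroke at near end)
#6 stroke at Sf2  (Sf2: flow source, stroke at near end)
#4 stroke at I1  (I1 outputs flow p/I1)
#1 stroke at J2  (J2: bond 4 brought flow, rest push out)
#5 stroke at J2  (1-jn J2 has f-setter on 4)
#0 stroke at J1  (GY GY1: same side as bond 1)
#2 stroke at R1  (0-jn J1 has e-setter on 0)

2  (C1, I1 all integral)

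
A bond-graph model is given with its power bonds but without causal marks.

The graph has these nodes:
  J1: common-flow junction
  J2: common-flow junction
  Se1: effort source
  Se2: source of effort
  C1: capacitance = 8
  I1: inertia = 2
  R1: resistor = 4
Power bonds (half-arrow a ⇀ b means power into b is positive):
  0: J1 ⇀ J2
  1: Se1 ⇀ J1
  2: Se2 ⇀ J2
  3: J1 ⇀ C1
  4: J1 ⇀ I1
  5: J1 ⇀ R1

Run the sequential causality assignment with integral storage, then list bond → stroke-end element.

#1 →J1  (Se1 fixes effort; stroke away)
#2 →J2  (Se2 (Se) sets effort on bond)
#0 →J1  (J2 needs exactly one f-in)
#3 →J1  (C1 integral (e out))
#4 →I1  (I1: I, integral causality)
#5 →J1  (J1: bond 4 brought flow, rest push out)

b0 →J1
b1 →J1
b2 →J2
b3 →J1
b4 →I1
b5 →J1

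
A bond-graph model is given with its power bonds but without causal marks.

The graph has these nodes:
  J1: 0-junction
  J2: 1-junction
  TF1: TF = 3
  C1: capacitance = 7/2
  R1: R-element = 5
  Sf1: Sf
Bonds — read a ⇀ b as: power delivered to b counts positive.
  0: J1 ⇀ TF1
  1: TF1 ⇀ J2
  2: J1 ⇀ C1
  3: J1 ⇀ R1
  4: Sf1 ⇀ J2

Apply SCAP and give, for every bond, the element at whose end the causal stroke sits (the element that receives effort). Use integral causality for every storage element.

bond 0 →TF1
bond 1 →J2
bond 2 →J1
bond 3 →R1
bond 4 →Sf1

β4 |Sf1  (Sf1: flow source, stroke at near end)
β1 |J2  (1-jn J2 has f-setter on 4)
β0 |TF1  (through TF1, causality passes straight; one stroke at TF1)
β2 |J1  (C1 outputs effort q/C1)
β3 |R1  (0-jn J1 has e-setter on 2)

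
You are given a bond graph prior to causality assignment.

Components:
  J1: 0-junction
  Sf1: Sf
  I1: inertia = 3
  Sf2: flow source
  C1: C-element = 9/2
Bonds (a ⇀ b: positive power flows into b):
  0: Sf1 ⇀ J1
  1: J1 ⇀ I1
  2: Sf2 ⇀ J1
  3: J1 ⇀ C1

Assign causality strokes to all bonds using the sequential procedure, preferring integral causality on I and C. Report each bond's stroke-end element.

β0 →Sf1
β1 →I1
β2 →Sf2
β3 →J1

#0 →Sf1  (Sf1 (Sf) sets flow on bond)
#2 →Sf2  (Sf2: flow source, stroke at near end)
#1 →I1  (prefer integral on I1)
#3 →J1  (J1: last free bond brings effort in)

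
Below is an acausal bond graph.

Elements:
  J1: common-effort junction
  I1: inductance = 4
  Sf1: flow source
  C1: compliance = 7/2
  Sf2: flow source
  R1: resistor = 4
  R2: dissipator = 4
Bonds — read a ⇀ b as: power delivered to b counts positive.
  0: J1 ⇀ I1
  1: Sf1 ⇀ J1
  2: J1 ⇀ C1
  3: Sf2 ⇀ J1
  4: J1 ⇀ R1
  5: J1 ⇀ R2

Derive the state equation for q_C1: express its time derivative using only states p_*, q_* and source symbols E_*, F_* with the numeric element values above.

dq_C1/dt = F_Sf1 + F_Sf2 - p_I1/4 - q_C1/7

#1 stroke→Sf1  (source Sf1 imposes f)
#3 stroke→Sf2  (Sf2 fixes flow; stroke at Sf2)
#0 stroke→I1  (I1 integral (f out))
#2 stroke→J1  (C1: C, integral causality)
#4 stroke→R1  (J1: bond 2 brought effort, rest push out)
#5 stroke→R2  (common-e at J1 fixed by 2)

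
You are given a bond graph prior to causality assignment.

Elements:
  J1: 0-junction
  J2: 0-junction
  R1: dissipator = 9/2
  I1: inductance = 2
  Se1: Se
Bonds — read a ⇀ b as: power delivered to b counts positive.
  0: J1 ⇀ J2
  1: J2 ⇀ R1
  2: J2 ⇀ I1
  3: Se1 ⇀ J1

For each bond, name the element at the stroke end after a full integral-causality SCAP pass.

β0 stroke→J2
β1 stroke→R1
β2 stroke→I1
β3 stroke→J1

#3 →J1  (Se1 (Se) sets effort on bond)
#0 →J2  (J1: bond 3 brought effort, rest push out)
#1 →R1  (0-jn J2 has e-setter on 0)
#2 →I1  (0-jn J2 has e-setter on 0)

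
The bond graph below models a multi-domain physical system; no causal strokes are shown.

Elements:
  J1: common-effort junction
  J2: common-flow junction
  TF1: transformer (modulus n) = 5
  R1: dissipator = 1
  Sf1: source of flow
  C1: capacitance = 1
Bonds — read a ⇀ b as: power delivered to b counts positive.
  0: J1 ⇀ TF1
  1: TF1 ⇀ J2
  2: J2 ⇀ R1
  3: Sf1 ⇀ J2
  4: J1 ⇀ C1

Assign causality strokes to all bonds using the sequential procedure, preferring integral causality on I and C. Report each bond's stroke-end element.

#0 stroke→TF1
#1 stroke→J2
#2 stroke→J2
#3 stroke→Sf1
#4 stroke→J1

bond 3 stroke→Sf1  (source Sf1 imposes f)
bond 1 stroke→J2  (J2: bond 3 brought flow, rest push out)
bond 2 stroke→J2  (J2: bond 3 brought flow, rest push out)
bond 0 stroke→TF1  (through TF1, causality passes straight; one stroke at TF1)
bond 4 stroke→J1  (J1 needs exactly one e-in)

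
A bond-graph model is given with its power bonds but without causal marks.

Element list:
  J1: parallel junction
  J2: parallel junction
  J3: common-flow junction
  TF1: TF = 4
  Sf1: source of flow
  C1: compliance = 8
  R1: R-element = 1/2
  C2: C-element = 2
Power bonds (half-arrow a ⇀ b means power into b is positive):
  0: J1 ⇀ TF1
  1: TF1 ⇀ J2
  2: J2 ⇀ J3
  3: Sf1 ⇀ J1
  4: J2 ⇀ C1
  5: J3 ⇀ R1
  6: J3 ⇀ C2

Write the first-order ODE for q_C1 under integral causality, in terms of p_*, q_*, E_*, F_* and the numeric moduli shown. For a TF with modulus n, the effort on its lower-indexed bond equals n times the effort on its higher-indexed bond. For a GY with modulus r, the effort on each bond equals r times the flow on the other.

dq_C1/dt = 4*F_Sf1 - q_C1/4 + q_C2

#3 |Sf1  (Sf1 fixes flow; stroke at Sf1)
#0 |J1  (J1 needs exactly one e-in)
#1 |TF1  (through TF1, causality passes straight; one stroke at TF1)
#4 |J2  (C1: C, integral causality)
#2 |J3  (J2: bond 4 brought effort, rest push out)
#6 |J3  (prefer integral on C2)
#5 |R1  (J3 needs exactly one f-in)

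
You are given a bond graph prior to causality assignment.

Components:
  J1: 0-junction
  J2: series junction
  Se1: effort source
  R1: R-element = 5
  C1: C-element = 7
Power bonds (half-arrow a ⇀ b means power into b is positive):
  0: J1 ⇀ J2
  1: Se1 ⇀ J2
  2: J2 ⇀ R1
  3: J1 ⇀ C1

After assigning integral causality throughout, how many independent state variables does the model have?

1  (C1 all integral)

b1 →J2  (Se1 (Se) sets effort on bond)
b3 →J1  (C1 outputs effort q/C1)
b0 →J2  (0-jn J1 has e-setter on 3)
b2 →R1  (J2 needs exactly one f-in)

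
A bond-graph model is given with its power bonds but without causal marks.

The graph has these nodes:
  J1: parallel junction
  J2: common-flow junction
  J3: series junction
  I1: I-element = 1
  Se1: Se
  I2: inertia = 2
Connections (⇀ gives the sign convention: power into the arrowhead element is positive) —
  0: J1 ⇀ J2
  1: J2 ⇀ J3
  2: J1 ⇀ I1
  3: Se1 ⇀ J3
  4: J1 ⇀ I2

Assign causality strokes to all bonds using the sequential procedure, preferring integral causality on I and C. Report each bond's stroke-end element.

bond 0 stroke→J1
bond 1 stroke→J2
bond 2 stroke→I1
bond 3 stroke→J3
bond 4 stroke→I2

b3 stroke→J3  (Se1 fixes effort; stroke away)
b1 stroke→J2  (J3: last free bond brings flow in)
b0 stroke→J1  (only one flow-in slot at J2)
b2 stroke→I1  (0-jn J1 has e-setter on 0)
b4 stroke→I2  (common-e at J1 fixed by 0)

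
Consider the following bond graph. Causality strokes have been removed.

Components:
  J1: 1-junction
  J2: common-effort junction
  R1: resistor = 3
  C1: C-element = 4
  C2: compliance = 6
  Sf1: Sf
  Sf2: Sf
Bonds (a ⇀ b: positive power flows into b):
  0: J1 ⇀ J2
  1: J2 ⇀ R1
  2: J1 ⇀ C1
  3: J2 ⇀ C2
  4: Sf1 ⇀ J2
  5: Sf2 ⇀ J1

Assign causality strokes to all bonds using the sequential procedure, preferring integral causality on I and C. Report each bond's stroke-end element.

bond 0 |J1
bond 1 |R1
bond 2 |J1
bond 3 |J2
bond 4 |Sf1
bond 5 |Sf2

bond 4 |Sf1  (source Sf1 imposes f)
bond 5 |Sf2  (Sf2 (Sf) sets flow on bond)
bond 0 |J1  (J1: bond 5 brought flow, rest push out)
bond 2 |J1  (J1: bond 5 brought flow, rest push out)
bond 3 |J2  (C2 integral (e out))
bond 1 |R1  (J2: bond 3 brought effort, rest push out)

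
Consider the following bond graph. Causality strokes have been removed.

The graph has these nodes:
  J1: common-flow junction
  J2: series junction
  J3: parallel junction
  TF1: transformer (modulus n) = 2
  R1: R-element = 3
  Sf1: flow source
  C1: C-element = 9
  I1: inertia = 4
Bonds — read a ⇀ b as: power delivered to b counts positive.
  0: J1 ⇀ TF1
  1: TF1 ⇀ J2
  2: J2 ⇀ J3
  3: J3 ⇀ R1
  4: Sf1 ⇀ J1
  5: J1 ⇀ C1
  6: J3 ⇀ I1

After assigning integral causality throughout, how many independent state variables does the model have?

β4 stroke at Sf1  (Sf1 (Sf) sets flow on bond)
β0 stroke at J1  (common-f at J1 fixed by 4)
β5 stroke at J1  (1-jn J1 has f-setter on 4)
β1 stroke at TF1  (through TF1, causality passes straight; one stroke at TF1)
β2 stroke at J2  (1-jn J2 has f-setter on 1)
β6 stroke at I1  (I1: I, integral causality)
β3 stroke at J3  (J3 needs exactly one e-in)

2  (C1, I1 all integral)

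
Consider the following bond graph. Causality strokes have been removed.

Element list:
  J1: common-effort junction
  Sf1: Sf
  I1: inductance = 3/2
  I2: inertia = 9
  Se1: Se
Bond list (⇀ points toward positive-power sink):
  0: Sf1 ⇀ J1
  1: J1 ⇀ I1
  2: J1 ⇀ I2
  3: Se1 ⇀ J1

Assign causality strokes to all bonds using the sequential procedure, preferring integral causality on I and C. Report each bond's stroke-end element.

bond 0 →Sf1
bond 1 →I1
bond 2 →I2
bond 3 →J1

bond 0 stroke→Sf1  (source Sf1 imposes f)
bond 3 stroke→J1  (Se1: effort source, stroke at far end)
bond 1 stroke→I1  (J1 effort already set via bond 3)
bond 2 stroke→I2  (0-jn J1 has e-setter on 3)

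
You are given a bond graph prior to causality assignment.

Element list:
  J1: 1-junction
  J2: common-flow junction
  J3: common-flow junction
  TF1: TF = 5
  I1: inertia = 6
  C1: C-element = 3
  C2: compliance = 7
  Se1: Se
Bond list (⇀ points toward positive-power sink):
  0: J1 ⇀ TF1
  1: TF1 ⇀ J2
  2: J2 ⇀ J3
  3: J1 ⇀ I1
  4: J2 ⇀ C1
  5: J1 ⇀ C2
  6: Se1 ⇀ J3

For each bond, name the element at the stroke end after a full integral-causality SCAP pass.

#6 |J3  (Se1: effort source, stroke at far end)
#2 |J2  (J3 needs exactly one f-in)
#3 |I1  (prefer integral on I1)
#0 |J1  (J1 flow already set via bond 3)
#5 |J1  (J1 flow already set via bond 3)
#1 |TF1  (TF1 one-in-one-out from 0)
#4 |J2  (J2 flow already set via bond 1)

b0 stroke at J1
b1 stroke at TF1
b2 stroke at J2
b3 stroke at I1
b4 stroke at J2
b5 stroke at J1
b6 stroke at J3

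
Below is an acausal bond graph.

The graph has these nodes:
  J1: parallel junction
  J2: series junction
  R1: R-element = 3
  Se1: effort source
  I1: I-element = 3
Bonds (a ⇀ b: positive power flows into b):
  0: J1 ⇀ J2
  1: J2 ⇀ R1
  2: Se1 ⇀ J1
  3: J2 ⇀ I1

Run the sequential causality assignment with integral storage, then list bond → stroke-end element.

#2 →J1  (source Se1 imposes e)
#0 →J2  (0-jn J1 has e-setter on 2)
#3 →I1  (prefer integral on I1)
#1 →J2  (J2 flow already set via bond 3)

bond 0 stroke at J2
bond 1 stroke at J2
bond 2 stroke at J1
bond 3 stroke at I1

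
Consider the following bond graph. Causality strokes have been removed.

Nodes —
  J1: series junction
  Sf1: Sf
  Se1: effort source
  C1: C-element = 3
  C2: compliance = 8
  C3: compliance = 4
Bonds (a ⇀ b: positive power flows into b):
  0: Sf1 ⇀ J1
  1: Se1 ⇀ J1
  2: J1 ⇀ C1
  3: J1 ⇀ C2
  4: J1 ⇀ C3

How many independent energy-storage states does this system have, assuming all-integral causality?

3  (C1, C2, C3 all integral)

#0 stroke→Sf1  (source Sf1 imposes f)
#1 stroke→J1  (Se1 fixes effort; stroke away)
#2 stroke→J1  (1-jn J1 has f-setter on 0)
#3 stroke→J1  (common-f at J1 fixed by 0)
#4 stroke→J1  (common-f at J1 fixed by 0)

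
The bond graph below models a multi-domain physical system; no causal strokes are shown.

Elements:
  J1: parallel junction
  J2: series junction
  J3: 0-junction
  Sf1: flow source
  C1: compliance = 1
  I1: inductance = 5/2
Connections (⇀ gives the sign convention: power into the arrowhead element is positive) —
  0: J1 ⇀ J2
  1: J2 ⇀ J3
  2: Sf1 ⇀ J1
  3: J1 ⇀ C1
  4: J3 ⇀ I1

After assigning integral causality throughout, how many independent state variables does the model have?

2  (C1, I1 all integral)

β2 stroke→Sf1  (Sf1: flow source, stroke at near end)
β3 stroke→J1  (C1 integral (e out))
β0 stroke→J2  (J1: bond 3 brought effort, rest push out)
β1 stroke→J3  (closing 1-jn rule on J2)
β4 stroke→I1  (common-e at J3 fixed by 1)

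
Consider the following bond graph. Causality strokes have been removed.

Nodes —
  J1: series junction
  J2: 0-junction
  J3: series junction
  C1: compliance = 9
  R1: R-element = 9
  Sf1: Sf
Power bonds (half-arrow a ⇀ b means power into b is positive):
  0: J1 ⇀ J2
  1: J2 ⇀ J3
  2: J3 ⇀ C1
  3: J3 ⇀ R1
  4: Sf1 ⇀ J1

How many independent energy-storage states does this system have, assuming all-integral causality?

1  (C1 all integral)

b4 |Sf1  (Sf1 (Sf) sets flow on bond)
b0 |J1  (common-f at J1 fixed by 4)
b1 |J2  (closing 0-jn rule on J2)
b2 |J3  (common-f at J3 fixed by 1)
b3 |J3  (1-jn J3 has f-setter on 1)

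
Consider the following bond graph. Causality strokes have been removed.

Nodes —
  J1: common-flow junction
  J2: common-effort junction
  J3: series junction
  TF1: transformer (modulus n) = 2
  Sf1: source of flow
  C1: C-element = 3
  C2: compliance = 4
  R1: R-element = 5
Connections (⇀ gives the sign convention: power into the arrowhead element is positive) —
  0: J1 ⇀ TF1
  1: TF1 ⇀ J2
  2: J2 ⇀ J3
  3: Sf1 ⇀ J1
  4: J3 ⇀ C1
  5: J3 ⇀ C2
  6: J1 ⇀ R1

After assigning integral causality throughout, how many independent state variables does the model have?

2  (C1, C2 all integral)

b3 →Sf1  (Sf1 fixes flow; stroke at Sf1)
b0 →J1  (common-f at J1 fixed by 3)
b6 →J1  (J1: bond 3 brought flow, rest push out)
b1 →TF1  (TF1 one-in-one-out from 0)
b2 →J2  (J2 needs exactly one e-in)
b4 →J3  (common-f at J3 fixed by 2)
b5 →J3  (1-jn J3 has f-setter on 2)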